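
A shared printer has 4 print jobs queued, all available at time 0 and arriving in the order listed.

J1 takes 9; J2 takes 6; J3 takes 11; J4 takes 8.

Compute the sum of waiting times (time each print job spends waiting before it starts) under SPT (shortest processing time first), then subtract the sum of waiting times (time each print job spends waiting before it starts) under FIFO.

-7

SPT (increasing processing time): J2 J4 J1 J3.
J2: waits 0, runs 0→6
J4: waits 6, runs 6→14
J1: waits 14, runs 14→23
J3: waits 23, runs 23→34
Sum = 0+6+14+23 = 43.
FIFO (arrival order): J1 J2 J3 J4.
J1: waits 0, runs 0→9
J2: waits 9, runs 9→15
J3: waits 15, runs 15→26
J4: waits 26, runs 26→34
Sum = 0+9+15+26 = 50.
Difference = 43 − 50 = -7.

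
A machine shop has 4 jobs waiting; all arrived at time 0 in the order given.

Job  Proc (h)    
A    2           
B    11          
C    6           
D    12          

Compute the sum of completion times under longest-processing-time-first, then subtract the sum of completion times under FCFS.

30

LPT (decreasing processing time): D B C A.
D: 0→12
B: 12→23
C: 23→29
A: 29→31
Sum = 12+23+29+31 = 95.
FIFO (arrival order): A B C D.
A: 0→2
B: 2→13
C: 13→19
D: 19→31
Sum = 2+13+19+31 = 65.
Difference = 95 − 65 = 30.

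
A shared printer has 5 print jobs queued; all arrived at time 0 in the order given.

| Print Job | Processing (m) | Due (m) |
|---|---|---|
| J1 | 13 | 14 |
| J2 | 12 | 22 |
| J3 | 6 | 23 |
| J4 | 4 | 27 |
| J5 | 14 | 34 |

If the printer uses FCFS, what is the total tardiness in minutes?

FIFO (arrival order): J1 J2 J3 J4 J5.
J1: 0→13, due 14, tardiness 0
J2: 13→25, due 22, tardiness 3
J3: 25→31, due 23, tardiness 8
J4: 31→35, due 27, tardiness 8
J5: 35→49, due 34, tardiness 15
Sum = 0+3+8+8+15 = 34.

34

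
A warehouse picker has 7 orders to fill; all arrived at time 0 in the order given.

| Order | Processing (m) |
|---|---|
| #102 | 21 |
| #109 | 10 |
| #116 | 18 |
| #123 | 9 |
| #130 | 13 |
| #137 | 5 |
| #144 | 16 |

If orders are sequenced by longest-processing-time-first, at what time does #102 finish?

21

LPT (decreasing processing time): #102 #116 #144 #130 #109 #123 #137.
#102: 0→21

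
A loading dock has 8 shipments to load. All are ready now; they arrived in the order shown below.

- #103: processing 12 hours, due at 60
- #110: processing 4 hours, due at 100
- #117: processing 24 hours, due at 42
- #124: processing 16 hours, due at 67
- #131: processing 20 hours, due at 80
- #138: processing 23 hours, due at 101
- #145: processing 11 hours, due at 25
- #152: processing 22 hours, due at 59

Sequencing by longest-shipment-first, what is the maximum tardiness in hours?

103

LPT (decreasing processing time): #117 #138 #152 #131 #124 #103 #145 #110.
#117: 0→24, due 42, tardiness 0
#138: 24→47, due 101, tardiness 0
#152: 47→69, due 59, tardiness 10
#131: 69→89, due 80, tardiness 9
#124: 89→105, due 67, tardiness 38
#103: 105→117, due 60, tardiness 57
#145: 117→128, due 25, tardiness 103
#110: 128→132, due 100, tardiness 32
Maximum = 103.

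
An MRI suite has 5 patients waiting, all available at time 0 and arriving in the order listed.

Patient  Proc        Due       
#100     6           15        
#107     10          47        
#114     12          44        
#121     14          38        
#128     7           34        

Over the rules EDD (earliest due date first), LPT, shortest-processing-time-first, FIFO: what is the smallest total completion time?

126

EDD (increasing due date): #100 #128 #121 #114 #107.
#100: 0→6
#128: 6→13
#121: 13→27
#114: 27→39
#107: 39→49
Sum = 6+13+27+39+49 = 134.
LPT (decreasing processing time): #121 #114 #107 #128 #100.
#121: 0→14
#114: 14→26
#107: 26→36
#128: 36→43
#100: 43→49
Sum = 14+26+36+43+49 = 168.
SPT (increasing processing time): #100 #128 #107 #114 #121.
#100: 0→6
#128: 6→13
#107: 13→23
#114: 23→35
#121: 35→49
Sum = 6+13+23+35+49 = 126.
FIFO (arrival order): #100 #107 #114 #121 #128.
#100: 0→6
#107: 6→16
#114: 16→28
#121: 28→42
#128: 42→49
Sum = 6+16+28+42+49 = 141.
EDD 134, LPT 168, SPT 126, FIFO 141 → minimum 126.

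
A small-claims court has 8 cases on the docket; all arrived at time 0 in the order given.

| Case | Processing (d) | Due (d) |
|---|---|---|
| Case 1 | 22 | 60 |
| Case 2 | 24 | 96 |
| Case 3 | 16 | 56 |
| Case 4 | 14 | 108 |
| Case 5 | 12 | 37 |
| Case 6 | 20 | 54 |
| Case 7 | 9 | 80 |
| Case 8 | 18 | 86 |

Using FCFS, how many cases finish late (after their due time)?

5

FIFO (arrival order): Case 1 Case 2 Case 3 Case 4 Case 5 Case 6 Case 7 Case 8.
Case 1: 0→22, due 60, tardiness 0
Case 2: 22→46, due 96, tardiness 0
Case 3: 46→62, due 56, tardiness 6
Case 4: 62→76, due 108, tardiness 0
Case 5: 76→88, due 37, tardiness 51
Case 6: 88→108, due 54, tardiness 54
Case 7: 108→117, due 80, tardiness 37
Case 8: 117→135, due 86, tardiness 49
Late cases: 5.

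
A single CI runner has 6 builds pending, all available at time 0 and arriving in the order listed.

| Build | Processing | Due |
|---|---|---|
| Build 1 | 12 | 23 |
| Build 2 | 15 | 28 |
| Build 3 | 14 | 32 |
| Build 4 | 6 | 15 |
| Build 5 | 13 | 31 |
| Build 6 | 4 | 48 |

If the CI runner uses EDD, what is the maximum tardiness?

EDD (increasing due date): Build 4 Build 1 Build 2 Build 5 Build 3 Build 6.
Build 4: 0→6, due 15, tardiness 0
Build 1: 6→18, due 23, tardiness 0
Build 2: 18→33, due 28, tardiness 5
Build 5: 33→46, due 31, tardiness 15
Build 3: 46→60, due 32, tardiness 28
Build 6: 60→64, due 48, tardiness 16
Maximum = 28.

28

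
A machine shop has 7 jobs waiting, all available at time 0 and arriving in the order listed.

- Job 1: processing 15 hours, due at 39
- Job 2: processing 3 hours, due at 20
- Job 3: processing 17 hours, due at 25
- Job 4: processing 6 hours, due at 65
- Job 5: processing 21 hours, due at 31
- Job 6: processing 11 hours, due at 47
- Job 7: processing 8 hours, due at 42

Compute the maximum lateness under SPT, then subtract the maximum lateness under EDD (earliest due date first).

22

SPT (increasing processing time): Job 2 Job 4 Job 7 Job 6 Job 1 Job 3 Job 5.
Job 2: 0→3, due 20, lateness -17
Job 4: 3→9, due 65, lateness -56
Job 7: 9→17, due 42, lateness -25
Job 6: 17→28, due 47, lateness -19
Job 1: 28→43, due 39, lateness 4
Job 3: 43→60, due 25, lateness 35
Job 5: 60→81, due 31, lateness 50
Maximum = 50.
EDD (increasing due date): Job 2 Job 3 Job 5 Job 1 Job 7 Job 6 Job 4.
Job 2: 0→3, due 20, lateness -17
Job 3: 3→20, due 25, lateness -5
Job 5: 20→41, due 31, lateness 10
Job 1: 41→56, due 39, lateness 17
Job 7: 56→64, due 42, lateness 22
Job 6: 64→75, due 47, lateness 28
Job 4: 75→81, due 65, lateness 16
Maximum = 28.
Difference = 50 − 28 = 22.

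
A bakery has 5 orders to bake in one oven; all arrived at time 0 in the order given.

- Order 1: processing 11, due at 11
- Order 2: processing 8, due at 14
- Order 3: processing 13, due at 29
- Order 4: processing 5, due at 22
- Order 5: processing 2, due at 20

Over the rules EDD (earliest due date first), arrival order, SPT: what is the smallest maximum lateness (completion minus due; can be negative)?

EDD (increasing due date): Order 1 Order 2 Order 5 Order 4 Order 3.
Order 1: 0→11, due 11, lateness 0
Order 2: 11→19, due 14, lateness 5
Order 5: 19→21, due 20, lateness 1
Order 4: 21→26, due 22, lateness 4
Order 3: 26→39, due 29, lateness 10
Maximum = 10.
FIFO (arrival order): Order 1 Order 2 Order 3 Order 4 Order 5.
Order 1: 0→11, due 11, lateness 0
Order 2: 11→19, due 14, lateness 5
Order 3: 19→32, due 29, lateness 3
Order 4: 32→37, due 22, lateness 15
Order 5: 37→39, due 20, lateness 19
Maximum = 19.
SPT (increasing processing time): Order 5 Order 4 Order 2 Order 1 Order 3.
Order 5: 0→2, due 20, lateness -18
Order 4: 2→7, due 22, lateness -15
Order 2: 7→15, due 14, lateness 1
Order 1: 15→26, due 11, lateness 15
Order 3: 26→39, due 29, lateness 10
Maximum = 15.
EDD 10, FIFO 19, SPT 15 → minimum 10.

10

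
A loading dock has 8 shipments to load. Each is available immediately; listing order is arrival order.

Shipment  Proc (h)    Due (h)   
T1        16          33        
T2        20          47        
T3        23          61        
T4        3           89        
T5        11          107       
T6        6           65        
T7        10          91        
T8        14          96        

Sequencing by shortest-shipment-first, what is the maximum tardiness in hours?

42

SPT (increasing processing time): T4 T6 T7 T5 T8 T1 T2 T3.
T4: 0→3, due 89, tardiness 0
T6: 3→9, due 65, tardiness 0
T7: 9→19, due 91, tardiness 0
T5: 19→30, due 107, tardiness 0
T8: 30→44, due 96, tardiness 0
T1: 44→60, due 33, tardiness 27
T2: 60→80, due 47, tardiness 33
T3: 80→103, due 61, tardiness 42
Maximum = 42.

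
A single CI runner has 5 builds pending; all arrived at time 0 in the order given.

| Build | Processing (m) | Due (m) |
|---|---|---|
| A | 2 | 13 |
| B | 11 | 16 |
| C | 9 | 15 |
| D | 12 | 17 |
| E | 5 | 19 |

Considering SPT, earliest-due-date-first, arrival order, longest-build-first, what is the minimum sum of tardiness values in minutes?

34

SPT (increasing processing time): A E C B D.
A: 0→2, due 13, tardiness 0
E: 2→7, due 19, tardiness 0
C: 7→16, due 15, tardiness 1
B: 16→27, due 16, tardiness 11
D: 27→39, due 17, tardiness 22
Sum = 0+0+1+11+22 = 34.
EDD (increasing due date): A C B D E.
A: 0→2, due 13, tardiness 0
C: 2→11, due 15, tardiness 0
B: 11→22, due 16, tardiness 6
D: 22→34, due 17, tardiness 17
E: 34→39, due 19, tardiness 20
Sum = 0+0+6+17+20 = 43.
FIFO (arrival order): A B C D E.
A: 0→2, due 13, tardiness 0
B: 2→13, due 16, tardiness 0
C: 13→22, due 15, tardiness 7
D: 22→34, due 17, tardiness 17
E: 34→39, due 19, tardiness 20
Sum = 0+0+7+17+20 = 44.
LPT (decreasing processing time): D B C E A.
D: 0→12, due 17, tardiness 0
B: 12→23, due 16, tardiness 7
C: 23→32, due 15, tardiness 17
E: 32→37, due 19, tardiness 18
A: 37→39, due 13, tardiness 26
Sum = 0+7+17+18+26 = 68.
SPT 34, EDD 43, FIFO 44, LPT 68 → minimum 34.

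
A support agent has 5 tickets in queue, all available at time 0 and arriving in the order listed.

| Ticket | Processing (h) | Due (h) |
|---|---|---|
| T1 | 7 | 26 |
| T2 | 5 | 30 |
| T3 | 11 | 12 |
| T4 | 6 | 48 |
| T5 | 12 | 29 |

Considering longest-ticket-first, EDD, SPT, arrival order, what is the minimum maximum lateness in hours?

5

LPT (decreasing processing time): T5 T3 T1 T4 T2.
T5: 0→12, due 29, lateness -17
T3: 12→23, due 12, lateness 11
T1: 23→30, due 26, lateness 4
T4: 30→36, due 48, lateness -12
T2: 36→41, due 30, lateness 11
Maximum = 11.
EDD (increasing due date): T3 T1 T5 T2 T4.
T3: 0→11, due 12, lateness -1
T1: 11→18, due 26, lateness -8
T5: 18→30, due 29, lateness 1
T2: 30→35, due 30, lateness 5
T4: 35→41, due 48, lateness -7
Maximum = 5.
SPT (increasing processing time): T2 T4 T1 T3 T5.
T2: 0→5, due 30, lateness -25
T4: 5→11, due 48, lateness -37
T1: 11→18, due 26, lateness -8
T3: 18→29, due 12, lateness 17
T5: 29→41, due 29, lateness 12
Maximum = 17.
FIFO (arrival order): T1 T2 T3 T4 T5.
T1: 0→7, due 26, lateness -19
T2: 7→12, due 30, lateness -18
T3: 12→23, due 12, lateness 11
T4: 23→29, due 48, lateness -19
T5: 29→41, due 29, lateness 12
Maximum = 12.
LPT 11, EDD 5, SPT 17, FIFO 12 → minimum 5.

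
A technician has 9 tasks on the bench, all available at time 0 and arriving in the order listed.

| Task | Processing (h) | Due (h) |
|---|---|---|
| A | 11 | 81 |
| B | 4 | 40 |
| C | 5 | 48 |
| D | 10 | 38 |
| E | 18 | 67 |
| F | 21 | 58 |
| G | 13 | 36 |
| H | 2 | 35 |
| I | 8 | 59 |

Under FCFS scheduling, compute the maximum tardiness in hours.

FIFO (arrival order): A B C D E F G H I.
A: 0→11, due 81, tardiness 0
B: 11→15, due 40, tardiness 0
C: 15→20, due 48, tardiness 0
D: 20→30, due 38, tardiness 0
E: 30→48, due 67, tardiness 0
F: 48→69, due 58, tardiness 11
G: 69→82, due 36, tardiness 46
H: 82→84, due 35, tardiness 49
I: 84→92, due 59, tardiness 33
Maximum = 49.

49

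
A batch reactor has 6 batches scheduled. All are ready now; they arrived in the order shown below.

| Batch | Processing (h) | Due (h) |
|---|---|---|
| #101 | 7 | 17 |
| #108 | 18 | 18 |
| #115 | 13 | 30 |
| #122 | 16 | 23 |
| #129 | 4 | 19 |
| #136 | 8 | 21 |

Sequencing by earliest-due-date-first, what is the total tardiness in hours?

EDD (increasing due date): #101 #108 #129 #136 #122 #115.
#101: 0→7, due 17, tardiness 0
#108: 7→25, due 18, tardiness 7
#129: 25→29, due 19, tardiness 10
#136: 29→37, due 21, tardiness 16
#122: 37→53, due 23, tardiness 30
#115: 53→66, due 30, tardiness 36
Sum = 0+7+10+16+30+36 = 99.

99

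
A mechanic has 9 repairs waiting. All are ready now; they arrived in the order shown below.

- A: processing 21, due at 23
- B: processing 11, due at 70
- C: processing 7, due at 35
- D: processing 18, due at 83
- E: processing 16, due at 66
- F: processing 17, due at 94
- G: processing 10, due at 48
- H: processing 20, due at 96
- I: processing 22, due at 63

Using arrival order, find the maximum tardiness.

79

FIFO (arrival order): A B C D E F G H I.
A: 0→21, due 23, tardiness 0
B: 21→32, due 70, tardiness 0
C: 32→39, due 35, tardiness 4
D: 39→57, due 83, tardiness 0
E: 57→73, due 66, tardiness 7
F: 73→90, due 94, tardiness 0
G: 90→100, due 48, tardiness 52
H: 100→120, due 96, tardiness 24
I: 120→142, due 63, tardiness 79
Maximum = 79.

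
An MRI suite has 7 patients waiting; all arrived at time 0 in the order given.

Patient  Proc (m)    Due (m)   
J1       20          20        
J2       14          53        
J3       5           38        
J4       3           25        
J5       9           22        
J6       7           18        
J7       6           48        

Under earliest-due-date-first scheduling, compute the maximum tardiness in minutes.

EDD (increasing due date): J6 J1 J5 J4 J3 J7 J2.
J6: 0→7, due 18, tardiness 0
J1: 7→27, due 20, tardiness 7
J5: 27→36, due 22, tardiness 14
J4: 36→39, due 25, tardiness 14
J3: 39→44, due 38, tardiness 6
J7: 44→50, due 48, tardiness 2
J2: 50→64, due 53, tardiness 11
Maximum = 14.

14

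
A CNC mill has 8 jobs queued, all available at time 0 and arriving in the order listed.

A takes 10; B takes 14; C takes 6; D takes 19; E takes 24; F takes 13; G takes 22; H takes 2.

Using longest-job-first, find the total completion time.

LPT (decreasing processing time): E G D B F A C H.
E: 0→24
G: 24→46
D: 46→65
B: 65→79
F: 79→92
A: 92→102
C: 102→108
H: 108→110
Sum = 24+46+65+79+92+102+108+110 = 626.

626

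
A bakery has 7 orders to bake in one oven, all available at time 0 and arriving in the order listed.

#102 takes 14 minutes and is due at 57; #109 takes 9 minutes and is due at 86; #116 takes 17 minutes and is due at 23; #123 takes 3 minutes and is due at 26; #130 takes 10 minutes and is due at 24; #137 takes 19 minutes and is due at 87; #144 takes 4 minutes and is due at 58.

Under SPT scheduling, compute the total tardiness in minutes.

36

SPT (increasing processing time): #123 #144 #109 #130 #102 #116 #137.
#123: 0→3, due 26, tardiness 0
#144: 3→7, due 58, tardiness 0
#109: 7→16, due 86, tardiness 0
#130: 16→26, due 24, tardiness 2
#102: 26→40, due 57, tardiness 0
#116: 40→57, due 23, tardiness 34
#137: 57→76, due 87, tardiness 0
Sum = 0+0+0+2+0+34+0 = 36.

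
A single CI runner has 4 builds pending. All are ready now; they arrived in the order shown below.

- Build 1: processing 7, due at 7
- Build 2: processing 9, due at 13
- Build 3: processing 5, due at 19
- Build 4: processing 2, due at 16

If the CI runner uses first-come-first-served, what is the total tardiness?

FIFO (arrival order): Build 1 Build 2 Build 3 Build 4.
Build 1: 0→7, due 7, tardiness 0
Build 2: 7→16, due 13, tardiness 3
Build 3: 16→21, due 19, tardiness 2
Build 4: 21→23, due 16, tardiness 7
Sum = 0+3+2+7 = 12.

12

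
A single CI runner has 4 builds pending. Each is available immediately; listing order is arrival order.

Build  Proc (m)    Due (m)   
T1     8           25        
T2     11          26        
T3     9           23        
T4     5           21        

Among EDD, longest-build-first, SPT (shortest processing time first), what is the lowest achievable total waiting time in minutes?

EDD (increasing due date): T4 T3 T1 T2.
T4: waits 0, runs 0→5
T3: waits 5, runs 5→14
T1: waits 14, runs 14→22
T2: waits 22, runs 22→33
Sum = 0+5+14+22 = 41.
LPT (decreasing processing time): T2 T3 T1 T4.
T2: waits 0, runs 0→11
T3: waits 11, runs 11→20
T1: waits 20, runs 20→28
T4: waits 28, runs 28→33
Sum = 0+11+20+28 = 59.
SPT (increasing processing time): T4 T1 T3 T2.
T4: waits 0, runs 0→5
T1: waits 5, runs 5→13
T3: waits 13, runs 13→22
T2: waits 22, runs 22→33
Sum = 0+5+13+22 = 40.
EDD 41, LPT 59, SPT 40 → minimum 40.

40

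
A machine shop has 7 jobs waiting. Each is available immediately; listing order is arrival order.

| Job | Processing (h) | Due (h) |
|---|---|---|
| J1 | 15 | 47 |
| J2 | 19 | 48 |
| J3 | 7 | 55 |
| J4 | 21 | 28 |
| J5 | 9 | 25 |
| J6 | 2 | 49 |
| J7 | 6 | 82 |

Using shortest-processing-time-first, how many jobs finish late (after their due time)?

2

SPT (increasing processing time): J6 J7 J3 J5 J1 J2 J4.
J6: 0→2, due 49, tardiness 0
J7: 2→8, due 82, tardiness 0
J3: 8→15, due 55, tardiness 0
J5: 15→24, due 25, tardiness 0
J1: 24→39, due 47, tardiness 0
J2: 39→58, due 48, tardiness 10
J4: 58→79, due 28, tardiness 51
Late jobs: 2.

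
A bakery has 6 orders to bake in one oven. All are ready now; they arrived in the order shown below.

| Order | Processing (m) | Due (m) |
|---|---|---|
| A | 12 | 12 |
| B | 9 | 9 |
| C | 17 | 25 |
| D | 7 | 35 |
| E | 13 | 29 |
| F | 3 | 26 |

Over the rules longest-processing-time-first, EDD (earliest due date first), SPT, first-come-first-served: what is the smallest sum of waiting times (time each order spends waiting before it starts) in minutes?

107

LPT (decreasing processing time): C E A B D F.
C: waits 0, runs 0→17
E: waits 17, runs 17→30
A: waits 30, runs 30→42
B: waits 42, runs 42→51
D: waits 51, runs 51→58
F: waits 58, runs 58→61
Sum = 0+17+30+42+51+58 = 198.
EDD (increasing due date): B A C F E D.
B: waits 0, runs 0→9
A: waits 9, runs 9→21
C: waits 21, runs 21→38
F: waits 38, runs 38→41
E: waits 41, runs 41→54
D: waits 54, runs 54→61
Sum = 0+9+21+38+41+54 = 163.
SPT (increasing processing time): F D B A E C.
F: waits 0, runs 0→3
D: waits 3, runs 3→10
B: waits 10, runs 10→19
A: waits 19, runs 19→31
E: waits 31, runs 31→44
C: waits 44, runs 44→61
Sum = 0+3+10+19+31+44 = 107.
FIFO (arrival order): A B C D E F.
A: waits 0, runs 0→12
B: waits 12, runs 12→21
C: waits 21, runs 21→38
D: waits 38, runs 38→45
E: waits 45, runs 45→58
F: waits 58, runs 58→61
Sum = 0+12+21+38+45+58 = 174.
LPT 198, EDD 163, SPT 107, FIFO 174 → minimum 107.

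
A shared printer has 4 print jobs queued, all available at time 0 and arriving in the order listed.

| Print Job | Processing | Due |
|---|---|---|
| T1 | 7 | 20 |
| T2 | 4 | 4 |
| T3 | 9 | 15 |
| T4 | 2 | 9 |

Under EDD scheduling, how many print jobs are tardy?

EDD (increasing due date): T2 T4 T3 T1.
T2: 0→4, due 4, tardiness 0
T4: 4→6, due 9, tardiness 0
T3: 6→15, due 15, tardiness 0
T1: 15→22, due 20, tardiness 2
Late print jobs: 1.

1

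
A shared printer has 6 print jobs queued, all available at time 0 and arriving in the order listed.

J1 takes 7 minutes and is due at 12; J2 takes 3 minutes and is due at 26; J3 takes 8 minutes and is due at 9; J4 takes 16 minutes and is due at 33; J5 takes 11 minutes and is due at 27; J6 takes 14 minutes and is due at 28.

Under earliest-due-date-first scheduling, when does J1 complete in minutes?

EDD (increasing due date): J3 J1 J2 J5 J6 J4.
J3: 0→8
J1: 8→15

15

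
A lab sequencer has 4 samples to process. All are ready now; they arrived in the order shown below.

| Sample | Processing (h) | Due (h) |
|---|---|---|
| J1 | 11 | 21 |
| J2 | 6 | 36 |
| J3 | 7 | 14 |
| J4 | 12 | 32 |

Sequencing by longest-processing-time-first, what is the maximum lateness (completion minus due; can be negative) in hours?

16

LPT (decreasing processing time): J4 J1 J3 J2.
J4: 0→12, due 32, lateness -20
J1: 12→23, due 21, lateness 2
J3: 23→30, due 14, lateness 16
J2: 30→36, due 36, lateness 0
Maximum = 16.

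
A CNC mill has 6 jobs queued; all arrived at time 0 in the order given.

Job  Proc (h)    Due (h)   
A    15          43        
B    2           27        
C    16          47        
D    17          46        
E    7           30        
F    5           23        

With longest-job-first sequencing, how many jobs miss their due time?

4

LPT (decreasing processing time): D C A E F B.
D: 0→17, due 46, tardiness 0
C: 17→33, due 47, tardiness 0
A: 33→48, due 43, tardiness 5
E: 48→55, due 30, tardiness 25
F: 55→60, due 23, tardiness 37
B: 60→62, due 27, tardiness 35
Late jobs: 4.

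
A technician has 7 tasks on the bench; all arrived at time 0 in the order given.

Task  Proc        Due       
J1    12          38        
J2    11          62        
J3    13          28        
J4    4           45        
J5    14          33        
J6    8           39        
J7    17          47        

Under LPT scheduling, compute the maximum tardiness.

LPT (decreasing processing time): J7 J5 J3 J1 J2 J6 J4.
J7: 0→17, due 47, tardiness 0
J5: 17→31, due 33, tardiness 0
J3: 31→44, due 28, tardiness 16
J1: 44→56, due 38, tardiness 18
J2: 56→67, due 62, tardiness 5
J6: 67→75, due 39, tardiness 36
J4: 75→79, due 45, tardiness 34
Maximum = 36.

36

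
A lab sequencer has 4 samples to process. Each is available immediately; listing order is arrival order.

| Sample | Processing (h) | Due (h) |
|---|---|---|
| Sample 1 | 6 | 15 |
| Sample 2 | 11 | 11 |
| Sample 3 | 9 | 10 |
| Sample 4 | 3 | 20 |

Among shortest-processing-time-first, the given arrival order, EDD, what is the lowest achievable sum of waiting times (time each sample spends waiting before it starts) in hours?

30

SPT (increasing processing time): Sample 4 Sample 1 Sample 3 Sample 2.
Sample 4: waits 0, runs 0→3
Sample 1: waits 3, runs 3→9
Sample 3: waits 9, runs 9→18
Sample 2: waits 18, runs 18→29
Sum = 0+3+9+18 = 30.
FIFO (arrival order): Sample 1 Sample 2 Sample 3 Sample 4.
Sample 1: waits 0, runs 0→6
Sample 2: waits 6, runs 6→17
Sample 3: waits 17, runs 17→26
Sample 4: waits 26, runs 26→29
Sum = 0+6+17+26 = 49.
EDD (increasing due date): Sample 3 Sample 2 Sample 1 Sample 4.
Sample 3: waits 0, runs 0→9
Sample 2: waits 9, runs 9→20
Sample 1: waits 20, runs 20→26
Sample 4: waits 26, runs 26→29
Sum = 0+9+20+26 = 55.
SPT 30, FIFO 49, EDD 55 → minimum 30.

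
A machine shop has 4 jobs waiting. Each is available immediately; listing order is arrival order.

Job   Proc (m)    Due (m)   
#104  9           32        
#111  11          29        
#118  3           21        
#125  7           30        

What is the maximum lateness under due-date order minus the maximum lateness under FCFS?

-4

EDD (increasing due date): #118 #111 #125 #104.
#118: 0→3, due 21, lateness -18
#111: 3→14, due 29, lateness -15
#125: 14→21, due 30, lateness -9
#104: 21→30, due 32, lateness -2
Maximum = -2.
FIFO (arrival order): #104 #111 #118 #125.
#104: 0→9, due 32, lateness -23
#111: 9→20, due 29, lateness -9
#118: 20→23, due 21, lateness 2
#125: 23→30, due 30, lateness 0
Maximum = 2.
Difference = -2 − 2 = -4.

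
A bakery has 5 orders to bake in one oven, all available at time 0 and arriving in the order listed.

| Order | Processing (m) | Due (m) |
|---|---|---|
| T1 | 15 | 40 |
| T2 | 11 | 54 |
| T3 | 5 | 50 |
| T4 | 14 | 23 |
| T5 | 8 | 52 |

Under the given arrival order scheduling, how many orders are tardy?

2

FIFO (arrival order): T1 T2 T3 T4 T5.
T1: 0→15, due 40, tardiness 0
T2: 15→26, due 54, tardiness 0
T3: 26→31, due 50, tardiness 0
T4: 31→45, due 23, tardiness 22
T5: 45→53, due 52, tardiness 1
Late orders: 2.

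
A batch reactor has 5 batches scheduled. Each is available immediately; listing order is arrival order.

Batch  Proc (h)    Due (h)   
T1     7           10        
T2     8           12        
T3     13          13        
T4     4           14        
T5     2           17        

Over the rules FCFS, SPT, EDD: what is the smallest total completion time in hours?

FIFO (arrival order): T1 T2 T3 T4 T5.
T1: 0→7
T2: 7→15
T3: 15→28
T4: 28→32
T5: 32→34
Sum = 7+15+28+32+34 = 116.
SPT (increasing processing time): T5 T4 T1 T2 T3.
T5: 0→2
T4: 2→6
T1: 6→13
T2: 13→21
T3: 21→34
Sum = 2+6+13+21+34 = 76.
EDD (increasing due date): T1 T2 T3 T4 T5.
T1: 0→7
T2: 7→15
T3: 15→28
T4: 28→32
T5: 32→34
Sum = 7+15+28+32+34 = 116.
FIFO 116, SPT 76, EDD 116 → minimum 76.

76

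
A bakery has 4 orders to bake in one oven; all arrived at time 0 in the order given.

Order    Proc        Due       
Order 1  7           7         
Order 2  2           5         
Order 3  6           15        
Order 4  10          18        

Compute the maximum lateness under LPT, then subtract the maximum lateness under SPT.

LPT (decreasing processing time): Order 4 Order 1 Order 3 Order 2.
Order 4: 0→10, due 18, lateness -8
Order 1: 10→17, due 7, lateness 10
Order 3: 17→23, due 15, lateness 8
Order 2: 23→25, due 5, lateness 20
Maximum = 20.
SPT (increasing processing time): Order 2 Order 3 Order 1 Order 4.
Order 2: 0→2, due 5, lateness -3
Order 3: 2→8, due 15, lateness -7
Order 1: 8→15, due 7, lateness 8
Order 4: 15→25, due 18, lateness 7
Maximum = 8.
Difference = 20 − 8 = 12.

12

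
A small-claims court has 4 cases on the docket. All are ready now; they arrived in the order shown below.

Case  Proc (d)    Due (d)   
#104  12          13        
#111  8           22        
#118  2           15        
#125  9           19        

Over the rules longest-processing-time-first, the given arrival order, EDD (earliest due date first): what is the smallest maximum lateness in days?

LPT (decreasing processing time): #104 #125 #111 #118.
#104: 0→12, due 13, lateness -1
#125: 12→21, due 19, lateness 2
#111: 21→29, due 22, lateness 7
#118: 29→31, due 15, lateness 16
Maximum = 16.
FIFO (arrival order): #104 #111 #118 #125.
#104: 0→12, due 13, lateness -1
#111: 12→20, due 22, lateness -2
#118: 20→22, due 15, lateness 7
#125: 22→31, due 19, lateness 12
Maximum = 12.
EDD (increasing due date): #104 #118 #125 #111.
#104: 0→12, due 13, lateness -1
#118: 12→14, due 15, lateness -1
#125: 14→23, due 19, lateness 4
#111: 23→31, due 22, lateness 9
Maximum = 9.
LPT 16, FIFO 12, EDD 9 → minimum 9.

9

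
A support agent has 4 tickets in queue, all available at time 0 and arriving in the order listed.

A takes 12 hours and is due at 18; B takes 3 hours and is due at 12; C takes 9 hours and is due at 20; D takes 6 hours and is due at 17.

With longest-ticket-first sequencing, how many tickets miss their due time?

3

LPT (decreasing processing time): A C D B.
A: 0→12, due 18, tardiness 0
C: 12→21, due 20, tardiness 1
D: 21→27, due 17, tardiness 10
B: 27→30, due 12, tardiness 18
Late tickets: 3.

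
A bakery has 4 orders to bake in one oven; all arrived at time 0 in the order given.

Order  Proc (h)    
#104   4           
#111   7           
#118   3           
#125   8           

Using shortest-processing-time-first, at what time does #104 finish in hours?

7

SPT (increasing processing time): #118 #104 #111 #125.
#118: 0→3
#104: 3→7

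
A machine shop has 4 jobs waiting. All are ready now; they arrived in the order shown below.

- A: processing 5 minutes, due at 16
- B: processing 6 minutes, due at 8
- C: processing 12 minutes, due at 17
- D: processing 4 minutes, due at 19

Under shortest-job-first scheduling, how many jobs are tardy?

SPT (increasing processing time): D A B C.
D: 0→4, due 19, tardiness 0
A: 4→9, due 16, tardiness 0
B: 9→15, due 8, tardiness 7
C: 15→27, due 17, tardiness 10
Late jobs: 2.

2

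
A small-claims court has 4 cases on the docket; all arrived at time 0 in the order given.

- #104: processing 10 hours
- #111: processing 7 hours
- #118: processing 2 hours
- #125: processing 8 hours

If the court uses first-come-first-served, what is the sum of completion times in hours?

73

FIFO (arrival order): #104 #111 #118 #125.
#104: 0→10
#111: 10→17
#118: 17→19
#125: 19→27
Sum = 10+17+19+27 = 73.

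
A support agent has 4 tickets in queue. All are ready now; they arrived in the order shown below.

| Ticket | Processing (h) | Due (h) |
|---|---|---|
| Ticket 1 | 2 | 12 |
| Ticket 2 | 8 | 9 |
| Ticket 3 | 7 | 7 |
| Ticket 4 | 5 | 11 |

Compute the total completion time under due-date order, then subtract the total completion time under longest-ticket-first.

EDD (increasing due date): Ticket 3 Ticket 2 Ticket 4 Ticket 1.
Ticket 3: 0→7
Ticket 2: 7→15
Ticket 4: 15→20
Ticket 1: 20→22
Sum = 7+15+20+22 = 64.
LPT (decreasing processing time): Ticket 2 Ticket 3 Ticket 4 Ticket 1.
Ticket 2: 0→8
Ticket 3: 8→15
Ticket 4: 15→20
Ticket 1: 20→22
Sum = 8+15+20+22 = 65.
Difference = 64 − 65 = -1.

-1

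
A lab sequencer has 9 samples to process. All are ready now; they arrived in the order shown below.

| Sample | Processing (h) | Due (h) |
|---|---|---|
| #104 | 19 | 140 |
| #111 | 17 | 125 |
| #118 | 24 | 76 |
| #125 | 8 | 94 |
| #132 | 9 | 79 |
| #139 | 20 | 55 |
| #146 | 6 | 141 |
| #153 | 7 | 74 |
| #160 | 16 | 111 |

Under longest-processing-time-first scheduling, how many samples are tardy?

LPT (decreasing processing time): #118 #139 #104 #111 #160 #132 #125 #153 #146.
#118: 0→24, due 76, tardiness 0
#139: 24→44, due 55, tardiness 0
#104: 44→63, due 140, tardiness 0
#111: 63→80, due 125, tardiness 0
#160: 80→96, due 111, tardiness 0
#132: 96→105, due 79, tardiness 26
#125: 105→113, due 94, tardiness 19
#153: 113→120, due 74, tardiness 46
#146: 120→126, due 141, tardiness 0
Late samples: 3.

3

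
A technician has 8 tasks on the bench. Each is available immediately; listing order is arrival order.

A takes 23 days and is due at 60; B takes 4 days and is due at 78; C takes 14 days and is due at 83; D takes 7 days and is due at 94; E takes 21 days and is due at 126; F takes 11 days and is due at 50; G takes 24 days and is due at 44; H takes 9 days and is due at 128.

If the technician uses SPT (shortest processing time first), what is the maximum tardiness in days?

69

SPT (increasing processing time): B D H F C E A G.
B: 0→4, due 78, tardiness 0
D: 4→11, due 94, tardiness 0
H: 11→20, due 128, tardiness 0
F: 20→31, due 50, tardiness 0
C: 31→45, due 83, tardiness 0
E: 45→66, due 126, tardiness 0
A: 66→89, due 60, tardiness 29
G: 89→113, due 44, tardiness 69
Maximum = 69.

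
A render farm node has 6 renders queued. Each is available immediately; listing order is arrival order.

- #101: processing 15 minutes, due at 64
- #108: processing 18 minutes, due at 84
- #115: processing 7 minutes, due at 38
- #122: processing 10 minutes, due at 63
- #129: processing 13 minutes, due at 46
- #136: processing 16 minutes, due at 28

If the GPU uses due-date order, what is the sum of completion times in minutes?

261

EDD (increasing due date): #136 #115 #129 #122 #101 #108.
#136: 0→16
#115: 16→23
#129: 23→36
#122: 36→46
#101: 46→61
#108: 61→79
Sum = 16+23+36+46+61+79 = 261.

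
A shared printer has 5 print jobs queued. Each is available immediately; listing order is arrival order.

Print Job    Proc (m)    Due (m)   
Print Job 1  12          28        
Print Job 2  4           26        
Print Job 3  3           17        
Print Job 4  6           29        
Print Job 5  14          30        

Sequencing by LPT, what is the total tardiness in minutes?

35

LPT (decreasing processing time): Print Job 5 Print Job 1 Print Job 4 Print Job 2 Print Job 3.
Print Job 5: 0→14, due 30, tardiness 0
Print Job 1: 14→26, due 28, tardiness 0
Print Job 4: 26→32, due 29, tardiness 3
Print Job 2: 32→36, due 26, tardiness 10
Print Job 3: 36→39, due 17, tardiness 22
Sum = 0+0+3+10+22 = 35.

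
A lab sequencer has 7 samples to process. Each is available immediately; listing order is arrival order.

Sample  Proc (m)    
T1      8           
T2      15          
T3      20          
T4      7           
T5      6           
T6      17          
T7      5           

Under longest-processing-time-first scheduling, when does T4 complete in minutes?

LPT (decreasing processing time): T3 T6 T2 T1 T4 T5 T7.
T3: 0→20
T6: 20→37
T2: 37→52
T1: 52→60
T4: 60→67

67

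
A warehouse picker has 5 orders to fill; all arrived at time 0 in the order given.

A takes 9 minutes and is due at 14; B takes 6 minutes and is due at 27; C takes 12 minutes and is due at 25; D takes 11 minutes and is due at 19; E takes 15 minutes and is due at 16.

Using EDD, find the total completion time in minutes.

168

EDD (increasing due date): A E D C B.
A: 0→9
E: 9→24
D: 24→35
C: 35→47
B: 47→53
Sum = 9+24+35+47+53 = 168.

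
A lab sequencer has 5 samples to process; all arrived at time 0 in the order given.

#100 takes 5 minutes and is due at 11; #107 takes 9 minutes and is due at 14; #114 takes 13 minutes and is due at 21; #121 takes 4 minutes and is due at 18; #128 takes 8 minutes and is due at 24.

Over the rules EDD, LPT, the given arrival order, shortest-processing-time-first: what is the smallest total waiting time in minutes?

56

EDD (increasing due date): #100 #107 #121 #114 #128.
#100: waits 0, runs 0→5
#107: waits 5, runs 5→14
#121: waits 14, runs 14→18
#114: waits 18, runs 18→31
#128: waits 31, runs 31→39
Sum = 0+5+14+18+31 = 68.
LPT (decreasing processing time): #114 #107 #128 #100 #121.
#114: waits 0, runs 0→13
#107: waits 13, runs 13→22
#128: waits 22, runs 22→30
#100: waits 30, runs 30→35
#121: waits 35, runs 35→39
Sum = 0+13+22+30+35 = 100.
FIFO (arrival order): #100 #107 #114 #121 #128.
#100: waits 0, runs 0→5
#107: waits 5, runs 5→14
#114: waits 14, runs 14→27
#121: waits 27, runs 27→31
#128: waits 31, runs 31→39
Sum = 0+5+14+27+31 = 77.
SPT (increasing processing time): #121 #100 #128 #107 #114.
#121: waits 0, runs 0→4
#100: waits 4, runs 4→9
#128: waits 9, runs 9→17
#107: waits 17, runs 17→26
#114: waits 26, runs 26→39
Sum = 0+4+9+17+26 = 56.
EDD 68, LPT 100, FIFO 77, SPT 56 → minimum 56.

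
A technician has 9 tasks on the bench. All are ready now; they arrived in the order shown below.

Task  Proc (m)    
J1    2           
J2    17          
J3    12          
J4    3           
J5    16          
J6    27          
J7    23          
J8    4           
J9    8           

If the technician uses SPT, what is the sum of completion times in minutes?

366

SPT (increasing processing time): J1 J4 J8 J9 J3 J5 J2 J7 J6.
J1: 0→2
J4: 2→5
J8: 5→9
J9: 9→17
J3: 17→29
J5: 29→45
J2: 45→62
J7: 62→85
J6: 85→112
Sum = 2+5+9+17+29+45+62+85+112 = 366.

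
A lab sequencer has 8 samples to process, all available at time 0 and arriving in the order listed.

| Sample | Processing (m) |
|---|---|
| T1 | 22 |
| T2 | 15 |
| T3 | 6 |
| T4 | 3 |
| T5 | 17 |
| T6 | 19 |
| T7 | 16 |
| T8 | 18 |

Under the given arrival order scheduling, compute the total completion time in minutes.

507

FIFO (arrival order): T1 T2 T3 T4 T5 T6 T7 T8.
T1: 0→22
T2: 22→37
T3: 37→43
T4: 43→46
T5: 46→63
T6: 63→82
T7: 82→98
T8: 98→116
Sum = 22+37+43+46+63+82+98+116 = 507.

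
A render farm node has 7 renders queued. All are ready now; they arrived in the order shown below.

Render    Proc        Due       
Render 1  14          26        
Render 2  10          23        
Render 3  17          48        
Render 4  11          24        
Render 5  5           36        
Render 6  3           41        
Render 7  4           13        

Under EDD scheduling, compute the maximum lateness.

16

EDD (increasing due date): Render 7 Render 2 Render 4 Render 1 Render 5 Render 6 Render 3.
Render 7: 0→4, due 13, lateness -9
Render 2: 4→14, due 23, lateness -9
Render 4: 14→25, due 24, lateness 1
Render 1: 25→39, due 26, lateness 13
Render 5: 39→44, due 36, lateness 8
Render 6: 44→47, due 41, lateness 6
Render 3: 47→64, due 48, lateness 16
Maximum = 16.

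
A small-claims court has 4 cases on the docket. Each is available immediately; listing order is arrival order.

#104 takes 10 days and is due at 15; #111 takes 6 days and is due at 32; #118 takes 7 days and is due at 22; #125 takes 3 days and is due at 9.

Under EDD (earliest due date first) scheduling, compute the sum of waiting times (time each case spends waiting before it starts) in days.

EDD (increasing due date): #125 #104 #118 #111.
#125: waits 0, runs 0→3
#104: waits 3, runs 3→13
#118: waits 13, runs 13→20
#111: waits 20, runs 20→26
Sum = 0+3+13+20 = 36.

36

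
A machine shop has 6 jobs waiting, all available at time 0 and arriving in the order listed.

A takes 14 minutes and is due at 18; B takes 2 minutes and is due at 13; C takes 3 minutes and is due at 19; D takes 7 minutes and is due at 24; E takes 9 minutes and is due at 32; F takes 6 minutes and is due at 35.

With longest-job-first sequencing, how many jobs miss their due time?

LPT (decreasing processing time): A E D F C B.
A: 0→14, due 18, tardiness 0
E: 14→23, due 32, tardiness 0
D: 23→30, due 24, tardiness 6
F: 30→36, due 35, tardiness 1
C: 36→39, due 19, tardiness 20
B: 39→41, due 13, tardiness 28
Late jobs: 4.

4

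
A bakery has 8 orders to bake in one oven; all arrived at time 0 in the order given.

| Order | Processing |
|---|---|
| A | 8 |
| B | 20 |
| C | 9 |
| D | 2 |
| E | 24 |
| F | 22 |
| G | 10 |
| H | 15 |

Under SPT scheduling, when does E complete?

110

SPT (increasing processing time): D A C G H B F E.
D: 0→2
A: 2→10
C: 10→19
G: 19→29
H: 29→44
B: 44→64
F: 64→86
E: 86→110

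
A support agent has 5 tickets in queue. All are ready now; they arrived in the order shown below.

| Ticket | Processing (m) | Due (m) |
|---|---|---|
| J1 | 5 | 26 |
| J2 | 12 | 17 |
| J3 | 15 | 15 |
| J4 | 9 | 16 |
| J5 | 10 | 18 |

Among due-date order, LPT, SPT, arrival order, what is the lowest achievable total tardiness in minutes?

61

EDD (increasing due date): J3 J4 J2 J5 J1.
J3: 0→15, due 15, tardiness 0
J4: 15→24, due 16, tardiness 8
J2: 24→36, due 17, tardiness 19
J5: 36→46, due 18, tardiness 28
J1: 46→51, due 26, tardiness 25
Sum = 0+8+19+28+25 = 80.
LPT (decreasing processing time): J3 J2 J5 J4 J1.
J3: 0→15, due 15, tardiness 0
J2: 15→27, due 17, tardiness 10
J5: 27→37, due 18, tardiness 19
J4: 37→46, due 16, tardiness 30
J1: 46→51, due 26, tardiness 25
Sum = 0+10+19+30+25 = 84.
SPT (increasing processing time): J1 J4 J5 J2 J3.
J1: 0→5, due 26, tardiness 0
J4: 5→14, due 16, tardiness 0
J5: 14→24, due 18, tardiness 6
J2: 24→36, due 17, tardiness 19
J3: 36→51, due 15, tardiness 36
Sum = 0+0+6+19+36 = 61.
FIFO (arrival order): J1 J2 J3 J4 J5.
J1: 0→5, due 26, tardiness 0
J2: 5→17, due 17, tardiness 0
J3: 17→32, due 15, tardiness 17
J4: 32→41, due 16, tardiness 25
J5: 41→51, due 18, tardiness 33
Sum = 0+0+17+25+33 = 75.
EDD 80, LPT 84, SPT 61, FIFO 75 → minimum 61.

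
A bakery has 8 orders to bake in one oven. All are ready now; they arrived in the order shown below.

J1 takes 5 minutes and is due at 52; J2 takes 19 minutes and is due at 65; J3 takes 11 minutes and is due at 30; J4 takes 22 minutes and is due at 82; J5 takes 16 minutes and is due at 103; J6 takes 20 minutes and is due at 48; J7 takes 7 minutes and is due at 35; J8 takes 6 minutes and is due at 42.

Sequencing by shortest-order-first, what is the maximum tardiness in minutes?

SPT (increasing processing time): J1 J8 J7 J3 J5 J2 J6 J4.
J1: 0→5, due 52, tardiness 0
J8: 5→11, due 42, tardiness 0
J7: 11→18, due 35, tardiness 0
J3: 18→29, due 30, tardiness 0
J5: 29→45, due 103, tardiness 0
J2: 45→64, due 65, tardiness 0
J6: 64→84, due 48, tardiness 36
J4: 84→106, due 82, tardiness 24
Maximum = 36.

36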